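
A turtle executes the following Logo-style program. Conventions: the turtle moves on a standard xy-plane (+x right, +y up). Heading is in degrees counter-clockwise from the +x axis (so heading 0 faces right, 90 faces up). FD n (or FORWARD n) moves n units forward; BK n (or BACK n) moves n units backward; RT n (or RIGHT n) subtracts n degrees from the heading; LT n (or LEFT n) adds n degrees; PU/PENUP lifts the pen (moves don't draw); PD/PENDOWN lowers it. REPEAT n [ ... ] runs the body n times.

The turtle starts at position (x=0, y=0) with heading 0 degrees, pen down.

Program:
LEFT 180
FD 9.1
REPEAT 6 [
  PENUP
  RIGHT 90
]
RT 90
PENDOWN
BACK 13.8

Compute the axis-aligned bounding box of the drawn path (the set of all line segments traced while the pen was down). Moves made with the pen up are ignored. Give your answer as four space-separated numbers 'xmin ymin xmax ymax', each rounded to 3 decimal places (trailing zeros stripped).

Answer: -9.1 0 0 13.8

Derivation:
Executing turtle program step by step:
Start: pos=(0,0), heading=0, pen down
LT 180: heading 0 -> 180
FD 9.1: (0,0) -> (-9.1,0) [heading=180, draw]
REPEAT 6 [
  -- iteration 1/6 --
  PU: pen up
  RT 90: heading 180 -> 90
  -- iteration 2/6 --
  PU: pen up
  RT 90: heading 90 -> 0
  -- iteration 3/6 --
  PU: pen up
  RT 90: heading 0 -> 270
  -- iteration 4/6 --
  PU: pen up
  RT 90: heading 270 -> 180
  -- iteration 5/6 --
  PU: pen up
  RT 90: heading 180 -> 90
  -- iteration 6/6 --
  PU: pen up
  RT 90: heading 90 -> 0
]
RT 90: heading 0 -> 270
PD: pen down
BK 13.8: (-9.1,0) -> (-9.1,13.8) [heading=270, draw]
Final: pos=(-9.1,13.8), heading=270, 2 segment(s) drawn

Segment endpoints: x in {-9.1, -9.1, 0}, y in {0, 0, 13.8}
xmin=-9.1, ymin=0, xmax=0, ymax=13.8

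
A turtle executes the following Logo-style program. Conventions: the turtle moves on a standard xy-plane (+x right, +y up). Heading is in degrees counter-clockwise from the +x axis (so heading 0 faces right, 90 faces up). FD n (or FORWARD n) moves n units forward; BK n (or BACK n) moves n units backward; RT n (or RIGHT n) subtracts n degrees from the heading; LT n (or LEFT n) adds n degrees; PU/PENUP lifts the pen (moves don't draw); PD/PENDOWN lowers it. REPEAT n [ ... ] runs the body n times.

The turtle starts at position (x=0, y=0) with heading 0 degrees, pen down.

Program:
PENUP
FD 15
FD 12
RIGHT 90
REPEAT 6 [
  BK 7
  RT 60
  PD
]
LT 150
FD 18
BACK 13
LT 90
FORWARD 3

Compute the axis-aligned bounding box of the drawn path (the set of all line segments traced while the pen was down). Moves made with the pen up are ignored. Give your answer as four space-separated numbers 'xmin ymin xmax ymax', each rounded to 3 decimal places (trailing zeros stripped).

Executing turtle program step by step:
Start: pos=(0,0), heading=0, pen down
PU: pen up
FD 15: (0,0) -> (15,0) [heading=0, move]
FD 12: (15,0) -> (27,0) [heading=0, move]
RT 90: heading 0 -> 270
REPEAT 6 [
  -- iteration 1/6 --
  BK 7: (27,0) -> (27,7) [heading=270, move]
  RT 60: heading 270 -> 210
  PD: pen down
  -- iteration 2/6 --
  BK 7: (27,7) -> (33.062,10.5) [heading=210, draw]
  RT 60: heading 210 -> 150
  PD: pen down
  -- iteration 3/6 --
  BK 7: (33.062,10.5) -> (39.124,7) [heading=150, draw]
  RT 60: heading 150 -> 90
  PD: pen down
  -- iteration 4/6 --
  BK 7: (39.124,7) -> (39.124,0) [heading=90, draw]
  RT 60: heading 90 -> 30
  PD: pen down
  -- iteration 5/6 --
  BK 7: (39.124,0) -> (33.062,-3.5) [heading=30, draw]
  RT 60: heading 30 -> 330
  PD: pen down
  -- iteration 6/6 --
  BK 7: (33.062,-3.5) -> (27,0) [heading=330, draw]
  RT 60: heading 330 -> 270
  PD: pen down
]
LT 150: heading 270 -> 60
FD 18: (27,0) -> (36,15.588) [heading=60, draw]
BK 13: (36,15.588) -> (29.5,4.33) [heading=60, draw]
LT 90: heading 60 -> 150
FD 3: (29.5,4.33) -> (26.902,5.83) [heading=150, draw]
Final: pos=(26.902,5.83), heading=150, 8 segment(s) drawn

Segment endpoints: x in {26.902, 27, 27, 29.5, 33.062, 33.062, 36, 39.124}, y in {-3.5, 0, 0, 4.33, 5.83, 7, 7, 10.5, 15.588}
xmin=26.902, ymin=-3.5, xmax=39.124, ymax=15.588

Answer: 26.902 -3.5 39.124 15.588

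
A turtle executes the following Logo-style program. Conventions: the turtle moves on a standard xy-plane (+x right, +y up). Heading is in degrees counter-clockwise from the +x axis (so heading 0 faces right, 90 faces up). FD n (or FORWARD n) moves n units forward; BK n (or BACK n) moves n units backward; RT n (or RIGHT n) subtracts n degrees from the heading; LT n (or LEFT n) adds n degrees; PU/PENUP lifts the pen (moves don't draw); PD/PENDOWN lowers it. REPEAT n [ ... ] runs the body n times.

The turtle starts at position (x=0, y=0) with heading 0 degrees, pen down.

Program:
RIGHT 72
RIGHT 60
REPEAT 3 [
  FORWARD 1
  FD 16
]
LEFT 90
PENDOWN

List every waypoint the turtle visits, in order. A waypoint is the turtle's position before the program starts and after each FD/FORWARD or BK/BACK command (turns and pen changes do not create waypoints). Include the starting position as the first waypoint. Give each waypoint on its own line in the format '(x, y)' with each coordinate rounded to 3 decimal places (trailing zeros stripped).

Answer: (0, 0)
(-0.669, -0.743)
(-11.375, -12.633)
(-12.044, -13.377)
(-22.75, -25.267)
(-23.42, -26.01)
(-34.126, -37.9)

Derivation:
Executing turtle program step by step:
Start: pos=(0,0), heading=0, pen down
RT 72: heading 0 -> 288
RT 60: heading 288 -> 228
REPEAT 3 [
  -- iteration 1/3 --
  FD 1: (0,0) -> (-0.669,-0.743) [heading=228, draw]
  FD 16: (-0.669,-0.743) -> (-11.375,-12.633) [heading=228, draw]
  -- iteration 2/3 --
  FD 1: (-11.375,-12.633) -> (-12.044,-13.377) [heading=228, draw]
  FD 16: (-12.044,-13.377) -> (-22.75,-25.267) [heading=228, draw]
  -- iteration 3/3 --
  FD 1: (-22.75,-25.267) -> (-23.42,-26.01) [heading=228, draw]
  FD 16: (-23.42,-26.01) -> (-34.126,-37.9) [heading=228, draw]
]
LT 90: heading 228 -> 318
PD: pen down
Final: pos=(-34.126,-37.9), heading=318, 6 segment(s) drawn
Waypoints (7 total):
(0, 0)
(-0.669, -0.743)
(-11.375, -12.633)
(-12.044, -13.377)
(-22.75, -25.267)
(-23.42, -26.01)
(-34.126, -37.9)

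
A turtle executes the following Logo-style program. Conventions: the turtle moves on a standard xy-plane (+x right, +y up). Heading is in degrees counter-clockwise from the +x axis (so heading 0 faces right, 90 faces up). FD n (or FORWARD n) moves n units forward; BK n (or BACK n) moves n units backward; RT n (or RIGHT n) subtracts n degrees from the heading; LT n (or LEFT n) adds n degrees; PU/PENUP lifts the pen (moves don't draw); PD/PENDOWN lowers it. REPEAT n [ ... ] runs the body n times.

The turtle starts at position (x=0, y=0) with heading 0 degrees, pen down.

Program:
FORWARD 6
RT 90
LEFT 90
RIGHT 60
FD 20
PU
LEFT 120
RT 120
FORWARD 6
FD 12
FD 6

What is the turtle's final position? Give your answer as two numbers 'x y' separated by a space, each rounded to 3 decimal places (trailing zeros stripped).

Answer: 28 -38.105

Derivation:
Executing turtle program step by step:
Start: pos=(0,0), heading=0, pen down
FD 6: (0,0) -> (6,0) [heading=0, draw]
RT 90: heading 0 -> 270
LT 90: heading 270 -> 0
RT 60: heading 0 -> 300
FD 20: (6,0) -> (16,-17.321) [heading=300, draw]
PU: pen up
LT 120: heading 300 -> 60
RT 120: heading 60 -> 300
FD 6: (16,-17.321) -> (19,-22.517) [heading=300, move]
FD 12: (19,-22.517) -> (25,-32.909) [heading=300, move]
FD 6: (25,-32.909) -> (28,-38.105) [heading=300, move]
Final: pos=(28,-38.105), heading=300, 2 segment(s) drawn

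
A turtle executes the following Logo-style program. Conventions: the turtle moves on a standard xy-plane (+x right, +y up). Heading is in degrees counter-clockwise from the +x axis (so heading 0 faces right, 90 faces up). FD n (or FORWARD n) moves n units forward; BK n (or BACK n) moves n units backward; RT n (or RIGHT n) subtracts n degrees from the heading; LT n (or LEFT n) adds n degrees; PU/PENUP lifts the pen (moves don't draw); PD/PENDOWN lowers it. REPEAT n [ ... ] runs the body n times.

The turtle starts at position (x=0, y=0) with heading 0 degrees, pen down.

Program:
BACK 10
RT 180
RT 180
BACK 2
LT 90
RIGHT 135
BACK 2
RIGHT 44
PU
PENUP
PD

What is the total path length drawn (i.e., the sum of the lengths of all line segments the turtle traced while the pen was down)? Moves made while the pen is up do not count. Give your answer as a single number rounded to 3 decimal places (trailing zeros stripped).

Executing turtle program step by step:
Start: pos=(0,0), heading=0, pen down
BK 10: (0,0) -> (-10,0) [heading=0, draw]
RT 180: heading 0 -> 180
RT 180: heading 180 -> 0
BK 2: (-10,0) -> (-12,0) [heading=0, draw]
LT 90: heading 0 -> 90
RT 135: heading 90 -> 315
BK 2: (-12,0) -> (-13.414,1.414) [heading=315, draw]
RT 44: heading 315 -> 271
PU: pen up
PU: pen up
PD: pen down
Final: pos=(-13.414,1.414), heading=271, 3 segment(s) drawn

Segment lengths:
  seg 1: (0,0) -> (-10,0), length = 10
  seg 2: (-10,0) -> (-12,0), length = 2
  seg 3: (-12,0) -> (-13.414,1.414), length = 2
Total = 14

Answer: 14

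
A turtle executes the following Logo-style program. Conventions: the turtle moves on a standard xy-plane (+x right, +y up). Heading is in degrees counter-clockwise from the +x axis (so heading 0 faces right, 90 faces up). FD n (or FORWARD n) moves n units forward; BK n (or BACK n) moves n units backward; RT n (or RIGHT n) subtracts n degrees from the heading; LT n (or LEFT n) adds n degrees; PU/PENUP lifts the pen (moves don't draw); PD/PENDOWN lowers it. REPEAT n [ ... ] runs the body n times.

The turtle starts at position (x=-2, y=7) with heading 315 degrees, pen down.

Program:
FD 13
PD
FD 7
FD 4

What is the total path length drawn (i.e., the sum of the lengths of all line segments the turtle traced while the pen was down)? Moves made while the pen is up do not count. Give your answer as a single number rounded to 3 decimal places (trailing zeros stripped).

Executing turtle program step by step:
Start: pos=(-2,7), heading=315, pen down
FD 13: (-2,7) -> (7.192,-2.192) [heading=315, draw]
PD: pen down
FD 7: (7.192,-2.192) -> (12.142,-7.142) [heading=315, draw]
FD 4: (12.142,-7.142) -> (14.971,-9.971) [heading=315, draw]
Final: pos=(14.971,-9.971), heading=315, 3 segment(s) drawn

Segment lengths:
  seg 1: (-2,7) -> (7.192,-2.192), length = 13
  seg 2: (7.192,-2.192) -> (12.142,-7.142), length = 7
  seg 3: (12.142,-7.142) -> (14.971,-9.971), length = 4
Total = 24

Answer: 24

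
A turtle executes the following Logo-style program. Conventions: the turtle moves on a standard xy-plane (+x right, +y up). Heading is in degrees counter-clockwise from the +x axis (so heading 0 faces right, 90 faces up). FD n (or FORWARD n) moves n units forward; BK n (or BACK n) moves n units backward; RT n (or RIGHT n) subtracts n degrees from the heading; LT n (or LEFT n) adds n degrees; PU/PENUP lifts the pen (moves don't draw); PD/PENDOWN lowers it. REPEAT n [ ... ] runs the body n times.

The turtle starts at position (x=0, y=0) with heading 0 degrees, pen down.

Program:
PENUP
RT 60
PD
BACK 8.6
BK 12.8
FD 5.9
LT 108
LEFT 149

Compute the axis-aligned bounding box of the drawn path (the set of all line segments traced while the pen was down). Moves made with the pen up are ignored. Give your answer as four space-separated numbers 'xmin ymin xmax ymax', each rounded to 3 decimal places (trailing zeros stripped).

Executing turtle program step by step:
Start: pos=(0,0), heading=0, pen down
PU: pen up
RT 60: heading 0 -> 300
PD: pen down
BK 8.6: (0,0) -> (-4.3,7.448) [heading=300, draw]
BK 12.8: (-4.3,7.448) -> (-10.7,18.533) [heading=300, draw]
FD 5.9: (-10.7,18.533) -> (-7.75,13.423) [heading=300, draw]
LT 108: heading 300 -> 48
LT 149: heading 48 -> 197
Final: pos=(-7.75,13.423), heading=197, 3 segment(s) drawn

Segment endpoints: x in {-10.7, -7.75, -4.3, 0}, y in {0, 7.448, 13.423, 18.533}
xmin=-10.7, ymin=0, xmax=0, ymax=18.533

Answer: -10.7 0 0 18.533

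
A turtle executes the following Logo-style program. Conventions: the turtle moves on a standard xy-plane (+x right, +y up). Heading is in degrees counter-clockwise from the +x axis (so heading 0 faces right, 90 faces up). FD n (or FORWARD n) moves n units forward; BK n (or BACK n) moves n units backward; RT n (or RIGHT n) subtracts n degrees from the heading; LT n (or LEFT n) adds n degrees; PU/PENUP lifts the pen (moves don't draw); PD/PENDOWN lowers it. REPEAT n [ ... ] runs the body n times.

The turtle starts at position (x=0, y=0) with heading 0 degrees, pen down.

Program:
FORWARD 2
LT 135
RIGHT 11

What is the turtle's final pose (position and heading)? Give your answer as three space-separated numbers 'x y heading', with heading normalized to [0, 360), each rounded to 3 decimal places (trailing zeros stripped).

Executing turtle program step by step:
Start: pos=(0,0), heading=0, pen down
FD 2: (0,0) -> (2,0) [heading=0, draw]
LT 135: heading 0 -> 135
RT 11: heading 135 -> 124
Final: pos=(2,0), heading=124, 1 segment(s) drawn

Answer: 2 0 124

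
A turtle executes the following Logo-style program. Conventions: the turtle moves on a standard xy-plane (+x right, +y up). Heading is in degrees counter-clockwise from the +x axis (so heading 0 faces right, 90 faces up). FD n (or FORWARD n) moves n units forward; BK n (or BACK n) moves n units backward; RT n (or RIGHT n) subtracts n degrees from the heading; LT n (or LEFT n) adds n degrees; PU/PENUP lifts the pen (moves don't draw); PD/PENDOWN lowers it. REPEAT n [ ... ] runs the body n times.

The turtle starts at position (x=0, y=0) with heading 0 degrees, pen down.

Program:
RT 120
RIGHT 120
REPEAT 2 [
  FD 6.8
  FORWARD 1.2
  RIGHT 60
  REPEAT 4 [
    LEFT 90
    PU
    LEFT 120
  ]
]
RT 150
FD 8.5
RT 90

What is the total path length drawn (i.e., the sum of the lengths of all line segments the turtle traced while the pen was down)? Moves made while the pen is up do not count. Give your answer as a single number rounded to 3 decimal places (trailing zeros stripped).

Executing turtle program step by step:
Start: pos=(0,0), heading=0, pen down
RT 120: heading 0 -> 240
RT 120: heading 240 -> 120
REPEAT 2 [
  -- iteration 1/2 --
  FD 6.8: (0,0) -> (-3.4,5.889) [heading=120, draw]
  FD 1.2: (-3.4,5.889) -> (-4,6.928) [heading=120, draw]
  RT 60: heading 120 -> 60
  REPEAT 4 [
    -- iteration 1/4 --
    LT 90: heading 60 -> 150
    PU: pen up
    LT 120: heading 150 -> 270
    -- iteration 2/4 --
    LT 90: heading 270 -> 0
    PU: pen up
    LT 120: heading 0 -> 120
    -- iteration 3/4 --
    LT 90: heading 120 -> 210
    PU: pen up
    LT 120: heading 210 -> 330
    -- iteration 4/4 --
    LT 90: heading 330 -> 60
    PU: pen up
    LT 120: heading 60 -> 180
  ]
  -- iteration 2/2 --
  FD 6.8: (-4,6.928) -> (-10.8,6.928) [heading=180, move]
  FD 1.2: (-10.8,6.928) -> (-12,6.928) [heading=180, move]
  RT 60: heading 180 -> 120
  REPEAT 4 [
    -- iteration 1/4 --
    LT 90: heading 120 -> 210
    PU: pen up
    LT 120: heading 210 -> 330
    -- iteration 2/4 --
    LT 90: heading 330 -> 60
    PU: pen up
    LT 120: heading 60 -> 180
    -- iteration 3/4 --
    LT 90: heading 180 -> 270
    PU: pen up
    LT 120: heading 270 -> 30
    -- iteration 4/4 --
    LT 90: heading 30 -> 120
    PU: pen up
    LT 120: heading 120 -> 240
  ]
]
RT 150: heading 240 -> 90
FD 8.5: (-12,6.928) -> (-12,15.428) [heading=90, move]
RT 90: heading 90 -> 0
Final: pos=(-12,15.428), heading=0, 2 segment(s) drawn

Segment lengths:
  seg 1: (0,0) -> (-3.4,5.889), length = 6.8
  seg 2: (-3.4,5.889) -> (-4,6.928), length = 1.2
Total = 8

Answer: 8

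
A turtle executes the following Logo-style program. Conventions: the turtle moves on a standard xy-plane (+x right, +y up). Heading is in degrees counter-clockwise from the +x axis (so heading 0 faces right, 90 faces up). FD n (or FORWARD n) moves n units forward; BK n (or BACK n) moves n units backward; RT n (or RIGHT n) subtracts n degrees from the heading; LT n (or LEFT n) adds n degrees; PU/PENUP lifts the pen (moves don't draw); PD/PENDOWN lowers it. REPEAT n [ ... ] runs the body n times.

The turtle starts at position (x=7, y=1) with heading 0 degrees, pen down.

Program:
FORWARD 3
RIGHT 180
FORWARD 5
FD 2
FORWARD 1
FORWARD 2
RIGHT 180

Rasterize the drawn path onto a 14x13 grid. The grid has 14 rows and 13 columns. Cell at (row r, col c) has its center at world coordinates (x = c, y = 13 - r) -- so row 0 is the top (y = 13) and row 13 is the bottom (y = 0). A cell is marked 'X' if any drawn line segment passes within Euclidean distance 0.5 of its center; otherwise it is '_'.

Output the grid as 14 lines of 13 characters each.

Answer: _____________
_____________
_____________
_____________
_____________
_____________
_____________
_____________
_____________
_____________
_____________
_____________
XXXXXXXXXXX__
_____________

Derivation:
Segment 0: (7,1) -> (10,1)
Segment 1: (10,1) -> (5,1)
Segment 2: (5,1) -> (3,1)
Segment 3: (3,1) -> (2,1)
Segment 4: (2,1) -> (0,1)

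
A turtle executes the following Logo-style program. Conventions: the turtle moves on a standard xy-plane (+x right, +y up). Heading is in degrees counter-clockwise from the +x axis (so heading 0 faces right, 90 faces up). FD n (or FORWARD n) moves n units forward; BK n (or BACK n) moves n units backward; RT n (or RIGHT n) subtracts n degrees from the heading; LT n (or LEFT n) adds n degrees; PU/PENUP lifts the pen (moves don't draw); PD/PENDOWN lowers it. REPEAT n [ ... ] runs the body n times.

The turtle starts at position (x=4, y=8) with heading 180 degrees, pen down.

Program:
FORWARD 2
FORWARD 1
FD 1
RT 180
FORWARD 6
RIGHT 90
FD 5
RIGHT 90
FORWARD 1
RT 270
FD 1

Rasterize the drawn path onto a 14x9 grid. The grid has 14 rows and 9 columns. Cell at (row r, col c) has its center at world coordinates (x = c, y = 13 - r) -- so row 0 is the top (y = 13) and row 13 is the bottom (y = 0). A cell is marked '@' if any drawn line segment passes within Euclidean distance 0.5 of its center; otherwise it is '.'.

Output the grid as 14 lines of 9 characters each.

Segment 0: (4,8) -> (2,8)
Segment 1: (2,8) -> (1,8)
Segment 2: (1,8) -> (0,8)
Segment 3: (0,8) -> (6,8)
Segment 4: (6,8) -> (6,3)
Segment 5: (6,3) -> (5,3)
Segment 6: (5,3) -> (5,2)

Answer: .........
.........
.........
.........
.........
@@@@@@@..
......@..
......@..
......@..
......@..
.....@@..
.....@...
.........
.........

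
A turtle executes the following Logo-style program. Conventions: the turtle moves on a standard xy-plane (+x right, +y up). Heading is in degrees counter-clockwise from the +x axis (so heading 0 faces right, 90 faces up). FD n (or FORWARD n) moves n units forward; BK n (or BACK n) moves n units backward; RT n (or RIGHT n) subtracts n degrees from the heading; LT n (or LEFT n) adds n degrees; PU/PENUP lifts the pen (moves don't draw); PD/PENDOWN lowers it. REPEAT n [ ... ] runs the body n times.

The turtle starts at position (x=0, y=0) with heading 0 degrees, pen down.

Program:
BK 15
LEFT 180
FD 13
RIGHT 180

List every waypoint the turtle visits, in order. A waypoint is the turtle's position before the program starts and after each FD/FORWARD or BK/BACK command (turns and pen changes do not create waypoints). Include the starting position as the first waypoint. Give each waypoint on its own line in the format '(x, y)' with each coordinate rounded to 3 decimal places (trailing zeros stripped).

Executing turtle program step by step:
Start: pos=(0,0), heading=0, pen down
BK 15: (0,0) -> (-15,0) [heading=0, draw]
LT 180: heading 0 -> 180
FD 13: (-15,0) -> (-28,0) [heading=180, draw]
RT 180: heading 180 -> 0
Final: pos=(-28,0), heading=0, 2 segment(s) drawn
Waypoints (3 total):
(0, 0)
(-15, 0)
(-28, 0)

Answer: (0, 0)
(-15, 0)
(-28, 0)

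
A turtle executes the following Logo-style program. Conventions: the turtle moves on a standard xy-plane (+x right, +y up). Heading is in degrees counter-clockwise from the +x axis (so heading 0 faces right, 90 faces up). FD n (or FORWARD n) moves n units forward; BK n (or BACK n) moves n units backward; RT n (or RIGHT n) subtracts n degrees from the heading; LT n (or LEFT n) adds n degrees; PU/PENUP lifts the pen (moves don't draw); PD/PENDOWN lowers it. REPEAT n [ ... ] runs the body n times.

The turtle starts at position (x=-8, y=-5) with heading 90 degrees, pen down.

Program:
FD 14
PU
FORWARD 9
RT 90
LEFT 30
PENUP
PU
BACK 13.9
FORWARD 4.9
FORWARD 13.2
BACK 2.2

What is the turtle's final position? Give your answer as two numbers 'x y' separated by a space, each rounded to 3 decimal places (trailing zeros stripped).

Executing turtle program step by step:
Start: pos=(-8,-5), heading=90, pen down
FD 14: (-8,-5) -> (-8,9) [heading=90, draw]
PU: pen up
FD 9: (-8,9) -> (-8,18) [heading=90, move]
RT 90: heading 90 -> 0
LT 30: heading 0 -> 30
PU: pen up
PU: pen up
BK 13.9: (-8,18) -> (-20.038,11.05) [heading=30, move]
FD 4.9: (-20.038,11.05) -> (-15.794,13.5) [heading=30, move]
FD 13.2: (-15.794,13.5) -> (-4.363,20.1) [heading=30, move]
BK 2.2: (-4.363,20.1) -> (-6.268,19) [heading=30, move]
Final: pos=(-6.268,19), heading=30, 1 segment(s) drawn

Answer: -6.268 19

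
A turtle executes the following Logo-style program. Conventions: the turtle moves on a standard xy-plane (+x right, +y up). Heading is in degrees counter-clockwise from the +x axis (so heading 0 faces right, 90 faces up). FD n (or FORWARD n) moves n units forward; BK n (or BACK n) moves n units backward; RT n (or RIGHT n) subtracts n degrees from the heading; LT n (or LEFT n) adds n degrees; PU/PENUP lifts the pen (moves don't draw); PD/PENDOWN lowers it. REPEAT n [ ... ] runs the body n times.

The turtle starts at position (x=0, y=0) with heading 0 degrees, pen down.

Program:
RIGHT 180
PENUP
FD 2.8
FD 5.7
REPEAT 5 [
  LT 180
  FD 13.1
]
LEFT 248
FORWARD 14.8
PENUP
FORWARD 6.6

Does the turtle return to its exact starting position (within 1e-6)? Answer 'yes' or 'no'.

Executing turtle program step by step:
Start: pos=(0,0), heading=0, pen down
RT 180: heading 0 -> 180
PU: pen up
FD 2.8: (0,0) -> (-2.8,0) [heading=180, move]
FD 5.7: (-2.8,0) -> (-8.5,0) [heading=180, move]
REPEAT 5 [
  -- iteration 1/5 --
  LT 180: heading 180 -> 0
  FD 13.1: (-8.5,0) -> (4.6,0) [heading=0, move]
  -- iteration 2/5 --
  LT 180: heading 0 -> 180
  FD 13.1: (4.6,0) -> (-8.5,0) [heading=180, move]
  -- iteration 3/5 --
  LT 180: heading 180 -> 0
  FD 13.1: (-8.5,0) -> (4.6,0) [heading=0, move]
  -- iteration 4/5 --
  LT 180: heading 0 -> 180
  FD 13.1: (4.6,0) -> (-8.5,0) [heading=180, move]
  -- iteration 5/5 --
  LT 180: heading 180 -> 0
  FD 13.1: (-8.5,0) -> (4.6,0) [heading=0, move]
]
LT 248: heading 0 -> 248
FD 14.8: (4.6,0) -> (-0.944,-13.722) [heading=248, move]
PU: pen up
FD 6.6: (-0.944,-13.722) -> (-3.417,-19.842) [heading=248, move]
Final: pos=(-3.417,-19.842), heading=248, 0 segment(s) drawn

Start position: (0, 0)
Final position: (-3.417, -19.842)
Distance = 20.134; >= 1e-6 -> NOT closed

Answer: no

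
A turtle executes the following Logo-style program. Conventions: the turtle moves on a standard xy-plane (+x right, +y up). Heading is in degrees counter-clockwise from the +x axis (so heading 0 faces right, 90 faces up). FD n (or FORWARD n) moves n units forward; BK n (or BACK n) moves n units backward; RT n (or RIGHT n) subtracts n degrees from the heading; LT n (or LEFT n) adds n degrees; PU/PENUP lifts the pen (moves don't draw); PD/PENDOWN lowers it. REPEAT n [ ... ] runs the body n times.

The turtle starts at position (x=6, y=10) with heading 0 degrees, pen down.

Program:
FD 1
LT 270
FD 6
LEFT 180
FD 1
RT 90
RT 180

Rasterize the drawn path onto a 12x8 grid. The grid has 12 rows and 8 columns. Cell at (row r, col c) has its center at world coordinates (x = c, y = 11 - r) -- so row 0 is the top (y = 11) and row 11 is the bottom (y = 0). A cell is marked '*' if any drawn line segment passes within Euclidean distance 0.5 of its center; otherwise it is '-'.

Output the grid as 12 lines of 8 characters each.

Segment 0: (6,10) -> (7,10)
Segment 1: (7,10) -> (7,4)
Segment 2: (7,4) -> (7,5)

Answer: --------
------**
-------*
-------*
-------*
-------*
-------*
-------*
--------
--------
--------
--------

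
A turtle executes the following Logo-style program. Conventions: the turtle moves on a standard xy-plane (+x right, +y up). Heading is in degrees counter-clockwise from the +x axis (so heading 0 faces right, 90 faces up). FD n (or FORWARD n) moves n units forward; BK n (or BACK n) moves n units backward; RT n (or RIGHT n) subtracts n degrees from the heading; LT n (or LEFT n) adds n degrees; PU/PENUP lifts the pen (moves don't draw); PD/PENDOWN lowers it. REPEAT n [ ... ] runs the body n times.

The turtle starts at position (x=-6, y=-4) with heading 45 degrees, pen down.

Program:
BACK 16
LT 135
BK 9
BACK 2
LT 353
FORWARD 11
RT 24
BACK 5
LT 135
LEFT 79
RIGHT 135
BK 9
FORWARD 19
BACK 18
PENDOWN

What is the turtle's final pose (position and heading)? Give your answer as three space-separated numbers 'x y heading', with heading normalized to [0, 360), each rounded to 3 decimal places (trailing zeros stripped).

Answer: -7.593 -10.603 228

Derivation:
Executing turtle program step by step:
Start: pos=(-6,-4), heading=45, pen down
BK 16: (-6,-4) -> (-17.314,-15.314) [heading=45, draw]
LT 135: heading 45 -> 180
BK 9: (-17.314,-15.314) -> (-8.314,-15.314) [heading=180, draw]
BK 2: (-8.314,-15.314) -> (-6.314,-15.314) [heading=180, draw]
LT 353: heading 180 -> 173
FD 11: (-6.314,-15.314) -> (-17.232,-13.973) [heading=173, draw]
RT 24: heading 173 -> 149
BK 5: (-17.232,-13.973) -> (-12.946,-16.548) [heading=149, draw]
LT 135: heading 149 -> 284
LT 79: heading 284 -> 3
RT 135: heading 3 -> 228
BK 9: (-12.946,-16.548) -> (-6.924,-9.86) [heading=228, draw]
FD 19: (-6.924,-9.86) -> (-19.637,-23.98) [heading=228, draw]
BK 18: (-19.637,-23.98) -> (-7.593,-10.603) [heading=228, draw]
PD: pen down
Final: pos=(-7.593,-10.603), heading=228, 8 segment(s) drawn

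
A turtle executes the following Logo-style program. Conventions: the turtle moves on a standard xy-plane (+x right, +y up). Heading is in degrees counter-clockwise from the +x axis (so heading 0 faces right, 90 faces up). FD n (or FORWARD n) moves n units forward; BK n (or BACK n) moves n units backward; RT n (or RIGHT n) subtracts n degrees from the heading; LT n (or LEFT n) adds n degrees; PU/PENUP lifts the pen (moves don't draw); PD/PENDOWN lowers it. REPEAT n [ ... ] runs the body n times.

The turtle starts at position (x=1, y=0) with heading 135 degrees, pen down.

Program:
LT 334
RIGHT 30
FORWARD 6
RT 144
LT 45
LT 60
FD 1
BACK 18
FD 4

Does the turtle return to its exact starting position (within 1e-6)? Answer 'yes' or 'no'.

Answer: no

Derivation:
Executing turtle program step by step:
Start: pos=(1,0), heading=135, pen down
LT 334: heading 135 -> 109
RT 30: heading 109 -> 79
FD 6: (1,0) -> (2.145,5.89) [heading=79, draw]
RT 144: heading 79 -> 295
LT 45: heading 295 -> 340
LT 60: heading 340 -> 40
FD 1: (2.145,5.89) -> (2.911,6.533) [heading=40, draw]
BK 18: (2.911,6.533) -> (-10.878,-5.038) [heading=40, draw]
FD 4: (-10.878,-5.038) -> (-7.814,-2.466) [heading=40, draw]
Final: pos=(-7.814,-2.466), heading=40, 4 segment(s) drawn

Start position: (1, 0)
Final position: (-7.814, -2.466)
Distance = 9.152; >= 1e-6 -> NOT closed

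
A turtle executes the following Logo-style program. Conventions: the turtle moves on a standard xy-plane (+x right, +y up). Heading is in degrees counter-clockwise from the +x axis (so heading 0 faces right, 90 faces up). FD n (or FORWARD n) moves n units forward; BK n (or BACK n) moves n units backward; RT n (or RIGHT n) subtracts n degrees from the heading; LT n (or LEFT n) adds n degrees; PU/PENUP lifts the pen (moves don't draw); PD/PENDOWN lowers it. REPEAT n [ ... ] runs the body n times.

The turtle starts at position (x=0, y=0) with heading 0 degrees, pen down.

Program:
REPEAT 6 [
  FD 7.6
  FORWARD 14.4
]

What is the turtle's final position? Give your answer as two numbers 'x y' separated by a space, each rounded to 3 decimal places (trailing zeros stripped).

Executing turtle program step by step:
Start: pos=(0,0), heading=0, pen down
REPEAT 6 [
  -- iteration 1/6 --
  FD 7.6: (0,0) -> (7.6,0) [heading=0, draw]
  FD 14.4: (7.6,0) -> (22,0) [heading=0, draw]
  -- iteration 2/6 --
  FD 7.6: (22,0) -> (29.6,0) [heading=0, draw]
  FD 14.4: (29.6,0) -> (44,0) [heading=0, draw]
  -- iteration 3/6 --
  FD 7.6: (44,0) -> (51.6,0) [heading=0, draw]
  FD 14.4: (51.6,0) -> (66,0) [heading=0, draw]
  -- iteration 4/6 --
  FD 7.6: (66,0) -> (73.6,0) [heading=0, draw]
  FD 14.4: (73.6,0) -> (88,0) [heading=0, draw]
  -- iteration 5/6 --
  FD 7.6: (88,0) -> (95.6,0) [heading=0, draw]
  FD 14.4: (95.6,0) -> (110,0) [heading=0, draw]
  -- iteration 6/6 --
  FD 7.6: (110,0) -> (117.6,0) [heading=0, draw]
  FD 14.4: (117.6,0) -> (132,0) [heading=0, draw]
]
Final: pos=(132,0), heading=0, 12 segment(s) drawn

Answer: 132 0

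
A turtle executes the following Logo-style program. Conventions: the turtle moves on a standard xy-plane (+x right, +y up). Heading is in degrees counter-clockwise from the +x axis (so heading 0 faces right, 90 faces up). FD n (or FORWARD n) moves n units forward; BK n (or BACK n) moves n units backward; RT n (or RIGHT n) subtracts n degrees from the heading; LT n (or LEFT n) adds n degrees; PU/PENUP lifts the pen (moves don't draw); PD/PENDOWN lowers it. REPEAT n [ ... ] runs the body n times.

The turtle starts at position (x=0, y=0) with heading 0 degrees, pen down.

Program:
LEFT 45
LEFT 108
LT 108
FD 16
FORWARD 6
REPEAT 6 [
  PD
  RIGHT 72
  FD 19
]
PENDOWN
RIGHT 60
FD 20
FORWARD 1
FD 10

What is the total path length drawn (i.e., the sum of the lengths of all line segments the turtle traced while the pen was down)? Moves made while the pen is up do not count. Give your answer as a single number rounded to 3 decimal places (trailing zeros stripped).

Executing turtle program step by step:
Start: pos=(0,0), heading=0, pen down
LT 45: heading 0 -> 45
LT 108: heading 45 -> 153
LT 108: heading 153 -> 261
FD 16: (0,0) -> (-2.503,-15.803) [heading=261, draw]
FD 6: (-2.503,-15.803) -> (-3.442,-21.729) [heading=261, draw]
REPEAT 6 [
  -- iteration 1/6 --
  PD: pen down
  RT 72: heading 261 -> 189
  FD 19: (-3.442,-21.729) -> (-22.208,-24.701) [heading=189, draw]
  -- iteration 2/6 --
  PD: pen down
  RT 72: heading 189 -> 117
  FD 19: (-22.208,-24.701) -> (-30.833,-7.772) [heading=117, draw]
  -- iteration 3/6 --
  PD: pen down
  RT 72: heading 117 -> 45
  FD 19: (-30.833,-7.772) -> (-17.398,5.663) [heading=45, draw]
  -- iteration 4/6 --
  PD: pen down
  RT 72: heading 45 -> 333
  FD 19: (-17.398,5.663) -> (-0.469,-2.963) [heading=333, draw]
  -- iteration 5/6 --
  PD: pen down
  RT 72: heading 333 -> 261
  FD 19: (-0.469,-2.963) -> (-3.442,-21.729) [heading=261, draw]
  -- iteration 6/6 --
  PD: pen down
  RT 72: heading 261 -> 189
  FD 19: (-3.442,-21.729) -> (-22.208,-24.701) [heading=189, draw]
]
PD: pen down
RT 60: heading 189 -> 129
FD 20: (-22.208,-24.701) -> (-34.794,-9.158) [heading=129, draw]
FD 1: (-34.794,-9.158) -> (-35.423,-8.381) [heading=129, draw]
FD 10: (-35.423,-8.381) -> (-41.717,-0.61) [heading=129, draw]
Final: pos=(-41.717,-0.61), heading=129, 11 segment(s) drawn

Segment lengths:
  seg 1: (0,0) -> (-2.503,-15.803), length = 16
  seg 2: (-2.503,-15.803) -> (-3.442,-21.729), length = 6
  seg 3: (-3.442,-21.729) -> (-22.208,-24.701), length = 19
  seg 4: (-22.208,-24.701) -> (-30.833,-7.772), length = 19
  seg 5: (-30.833,-7.772) -> (-17.398,5.663), length = 19
  seg 6: (-17.398,5.663) -> (-0.469,-2.963), length = 19
  seg 7: (-0.469,-2.963) -> (-3.442,-21.729), length = 19
  seg 8: (-3.442,-21.729) -> (-22.208,-24.701), length = 19
  seg 9: (-22.208,-24.701) -> (-34.794,-9.158), length = 20
  seg 10: (-34.794,-9.158) -> (-35.423,-8.381), length = 1
  seg 11: (-35.423,-8.381) -> (-41.717,-0.61), length = 10
Total = 167

Answer: 167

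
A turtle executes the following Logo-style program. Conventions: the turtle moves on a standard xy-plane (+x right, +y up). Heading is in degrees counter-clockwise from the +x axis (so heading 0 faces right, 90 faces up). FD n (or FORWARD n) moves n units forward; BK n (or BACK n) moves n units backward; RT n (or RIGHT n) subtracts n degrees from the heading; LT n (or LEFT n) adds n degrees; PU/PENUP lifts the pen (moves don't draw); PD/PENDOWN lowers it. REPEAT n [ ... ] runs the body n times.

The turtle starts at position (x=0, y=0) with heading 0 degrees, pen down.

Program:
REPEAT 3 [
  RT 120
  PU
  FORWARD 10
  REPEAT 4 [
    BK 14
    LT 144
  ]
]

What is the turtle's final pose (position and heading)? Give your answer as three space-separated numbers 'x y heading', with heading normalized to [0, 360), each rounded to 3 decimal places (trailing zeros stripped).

Answer: -3.606 -5.519 288

Derivation:
Executing turtle program step by step:
Start: pos=(0,0), heading=0, pen down
REPEAT 3 [
  -- iteration 1/3 --
  RT 120: heading 0 -> 240
  PU: pen up
  FD 10: (0,0) -> (-5,-8.66) [heading=240, move]
  REPEAT 4 [
    -- iteration 1/4 --
    BK 14: (-5,-8.66) -> (2,3.464) [heading=240, move]
    LT 144: heading 240 -> 24
    -- iteration 2/4 --
    BK 14: (2,3.464) -> (-10.79,-2.23) [heading=24, move]
    LT 144: heading 24 -> 168
    -- iteration 3/4 --
    BK 14: (-10.79,-2.23) -> (2.904,-5.141) [heading=168, move]
    LT 144: heading 168 -> 312
    -- iteration 4/4 --
    BK 14: (2.904,-5.141) -> (-6.463,5.263) [heading=312, move]
    LT 144: heading 312 -> 96
  ]
  -- iteration 2/3 --
  RT 120: heading 96 -> 336
  PU: pen up
  FD 10: (-6.463,5.263) -> (2.672,1.196) [heading=336, move]
  REPEAT 4 [
    -- iteration 1/4 --
    BK 14: (2.672,1.196) -> (-10.118,6.89) [heading=336, move]
    LT 144: heading 336 -> 120
    -- iteration 2/4 --
    BK 14: (-10.118,6.89) -> (-3.118,-5.234) [heading=120, move]
    LT 144: heading 120 -> 264
    -- iteration 3/4 --
    BK 14: (-3.118,-5.234) -> (-1.654,8.689) [heading=264, move]
    LT 144: heading 264 -> 48
    -- iteration 4/4 --
    BK 14: (-1.654,8.689) -> (-11.022,-1.715) [heading=48, move]
    LT 144: heading 48 -> 192
  ]
  -- iteration 3/3 --
  RT 120: heading 192 -> 72
  PU: pen up
  FD 10: (-11.022,-1.715) -> (-7.932,7.795) [heading=72, move]
  REPEAT 4 [
    -- iteration 1/4 --
    BK 14: (-7.932,7.795) -> (-12.258,-5.519) [heading=72, move]
    LT 144: heading 72 -> 216
    -- iteration 2/4 --
    BK 14: (-12.258,-5.519) -> (-0.932,2.71) [heading=216, move]
    LT 144: heading 216 -> 0
    -- iteration 3/4 --
    BK 14: (-0.932,2.71) -> (-14.932,2.71) [heading=0, move]
    LT 144: heading 0 -> 144
    -- iteration 4/4 --
    BK 14: (-14.932,2.71) -> (-3.606,-5.519) [heading=144, move]
    LT 144: heading 144 -> 288
  ]
]
Final: pos=(-3.606,-5.519), heading=288, 0 segment(s) drawn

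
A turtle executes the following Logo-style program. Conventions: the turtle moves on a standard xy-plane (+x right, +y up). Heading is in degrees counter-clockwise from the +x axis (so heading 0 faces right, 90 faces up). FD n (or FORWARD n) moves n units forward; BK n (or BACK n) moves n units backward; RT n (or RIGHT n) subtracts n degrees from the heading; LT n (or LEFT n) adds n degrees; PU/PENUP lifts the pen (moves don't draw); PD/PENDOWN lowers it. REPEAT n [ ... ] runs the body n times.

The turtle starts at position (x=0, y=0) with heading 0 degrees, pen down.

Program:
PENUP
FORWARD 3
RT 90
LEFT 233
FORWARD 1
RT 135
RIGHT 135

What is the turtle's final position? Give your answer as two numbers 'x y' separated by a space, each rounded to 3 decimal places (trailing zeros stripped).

Answer: 2.201 0.602

Derivation:
Executing turtle program step by step:
Start: pos=(0,0), heading=0, pen down
PU: pen up
FD 3: (0,0) -> (3,0) [heading=0, move]
RT 90: heading 0 -> 270
LT 233: heading 270 -> 143
FD 1: (3,0) -> (2.201,0.602) [heading=143, move]
RT 135: heading 143 -> 8
RT 135: heading 8 -> 233
Final: pos=(2.201,0.602), heading=233, 0 segment(s) drawn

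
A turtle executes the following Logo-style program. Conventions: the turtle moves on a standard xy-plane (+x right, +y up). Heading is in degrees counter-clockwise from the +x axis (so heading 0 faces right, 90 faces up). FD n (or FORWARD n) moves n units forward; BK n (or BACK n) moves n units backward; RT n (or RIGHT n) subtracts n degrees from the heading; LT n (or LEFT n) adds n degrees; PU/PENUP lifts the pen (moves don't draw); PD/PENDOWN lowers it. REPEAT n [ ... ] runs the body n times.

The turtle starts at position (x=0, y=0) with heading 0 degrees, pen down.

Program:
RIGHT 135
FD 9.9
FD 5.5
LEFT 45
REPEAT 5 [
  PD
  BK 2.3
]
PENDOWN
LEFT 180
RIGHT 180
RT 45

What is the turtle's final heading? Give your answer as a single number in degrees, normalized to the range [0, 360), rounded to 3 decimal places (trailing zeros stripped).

Answer: 225

Derivation:
Executing turtle program step by step:
Start: pos=(0,0), heading=0, pen down
RT 135: heading 0 -> 225
FD 9.9: (0,0) -> (-7,-7) [heading=225, draw]
FD 5.5: (-7,-7) -> (-10.889,-10.889) [heading=225, draw]
LT 45: heading 225 -> 270
REPEAT 5 [
  -- iteration 1/5 --
  PD: pen down
  BK 2.3: (-10.889,-10.889) -> (-10.889,-8.589) [heading=270, draw]
  -- iteration 2/5 --
  PD: pen down
  BK 2.3: (-10.889,-8.589) -> (-10.889,-6.289) [heading=270, draw]
  -- iteration 3/5 --
  PD: pen down
  BK 2.3: (-10.889,-6.289) -> (-10.889,-3.989) [heading=270, draw]
  -- iteration 4/5 --
  PD: pen down
  BK 2.3: (-10.889,-3.989) -> (-10.889,-1.689) [heading=270, draw]
  -- iteration 5/5 --
  PD: pen down
  BK 2.3: (-10.889,-1.689) -> (-10.889,0.611) [heading=270, draw]
]
PD: pen down
LT 180: heading 270 -> 90
RT 180: heading 90 -> 270
RT 45: heading 270 -> 225
Final: pos=(-10.889,0.611), heading=225, 7 segment(s) drawn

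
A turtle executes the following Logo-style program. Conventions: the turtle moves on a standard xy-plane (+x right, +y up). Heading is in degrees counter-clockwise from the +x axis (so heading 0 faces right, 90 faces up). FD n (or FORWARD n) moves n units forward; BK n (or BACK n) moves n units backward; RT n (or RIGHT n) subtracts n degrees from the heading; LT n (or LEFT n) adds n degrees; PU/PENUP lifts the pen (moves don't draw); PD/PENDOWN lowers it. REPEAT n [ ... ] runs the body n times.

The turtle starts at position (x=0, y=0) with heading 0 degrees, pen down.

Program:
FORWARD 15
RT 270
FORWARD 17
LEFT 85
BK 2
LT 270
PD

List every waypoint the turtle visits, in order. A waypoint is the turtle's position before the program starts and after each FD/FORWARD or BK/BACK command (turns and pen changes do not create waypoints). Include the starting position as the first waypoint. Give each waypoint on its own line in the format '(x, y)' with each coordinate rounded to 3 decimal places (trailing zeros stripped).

Executing turtle program step by step:
Start: pos=(0,0), heading=0, pen down
FD 15: (0,0) -> (15,0) [heading=0, draw]
RT 270: heading 0 -> 90
FD 17: (15,0) -> (15,17) [heading=90, draw]
LT 85: heading 90 -> 175
BK 2: (15,17) -> (16.992,16.826) [heading=175, draw]
LT 270: heading 175 -> 85
PD: pen down
Final: pos=(16.992,16.826), heading=85, 3 segment(s) drawn
Waypoints (4 total):
(0, 0)
(15, 0)
(15, 17)
(16.992, 16.826)

Answer: (0, 0)
(15, 0)
(15, 17)
(16.992, 16.826)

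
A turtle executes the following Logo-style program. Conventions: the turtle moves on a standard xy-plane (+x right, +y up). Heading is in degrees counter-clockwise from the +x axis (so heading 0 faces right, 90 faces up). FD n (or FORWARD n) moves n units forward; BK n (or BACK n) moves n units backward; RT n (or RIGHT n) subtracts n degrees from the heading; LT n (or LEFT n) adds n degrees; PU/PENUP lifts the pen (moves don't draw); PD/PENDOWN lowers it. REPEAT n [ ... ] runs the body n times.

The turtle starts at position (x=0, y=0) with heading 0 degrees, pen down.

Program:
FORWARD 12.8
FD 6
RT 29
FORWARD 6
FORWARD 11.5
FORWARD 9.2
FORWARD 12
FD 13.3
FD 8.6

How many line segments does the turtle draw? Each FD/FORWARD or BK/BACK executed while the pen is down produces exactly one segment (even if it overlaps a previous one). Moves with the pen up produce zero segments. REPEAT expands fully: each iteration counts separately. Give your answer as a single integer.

Executing turtle program step by step:
Start: pos=(0,0), heading=0, pen down
FD 12.8: (0,0) -> (12.8,0) [heading=0, draw]
FD 6: (12.8,0) -> (18.8,0) [heading=0, draw]
RT 29: heading 0 -> 331
FD 6: (18.8,0) -> (24.048,-2.909) [heading=331, draw]
FD 11.5: (24.048,-2.909) -> (34.106,-8.484) [heading=331, draw]
FD 9.2: (34.106,-8.484) -> (42.152,-12.944) [heading=331, draw]
FD 12: (42.152,-12.944) -> (52.648,-18.762) [heading=331, draw]
FD 13.3: (52.648,-18.762) -> (64.28,-25.21) [heading=331, draw]
FD 8.6: (64.28,-25.21) -> (71.802,-29.379) [heading=331, draw]
Final: pos=(71.802,-29.379), heading=331, 8 segment(s) drawn
Segments drawn: 8

Answer: 8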